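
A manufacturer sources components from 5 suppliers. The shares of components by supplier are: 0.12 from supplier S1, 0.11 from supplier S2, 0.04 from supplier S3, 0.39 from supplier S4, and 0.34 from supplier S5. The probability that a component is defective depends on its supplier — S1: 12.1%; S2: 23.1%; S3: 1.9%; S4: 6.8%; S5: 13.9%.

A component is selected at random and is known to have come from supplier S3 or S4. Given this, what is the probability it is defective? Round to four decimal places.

Let S = {S3, S4}.
P(S) = 0.04 + 0.39 = 0.43.
P(D ∩ S) = 0.019·0.04 + 0.068·0.39 = 0.00076 + 0.02652 = 0.02728.
P(D | S) = 0.02728 / 0.43 = 0.063442…

0.0634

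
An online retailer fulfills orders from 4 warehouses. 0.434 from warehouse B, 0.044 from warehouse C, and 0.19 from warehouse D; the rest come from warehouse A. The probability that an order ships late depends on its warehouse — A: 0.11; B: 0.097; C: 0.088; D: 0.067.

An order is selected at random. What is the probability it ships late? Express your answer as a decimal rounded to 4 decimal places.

0.0952

P(A) = 1 − (0.434 + 0.044 + 0.19) = 0.332.
P(L) = P(L|A)·P(A) + P(L|B)·P(B) + P(L|C)·P(C) + P(L|D)·P(D)
      = 0.11·0.332 + 0.097·0.434 + 0.088·0.044 + 0.067·0.19
      = 0.03652 + 0.042098 + 0.003872 + 0.01273 = 0.09522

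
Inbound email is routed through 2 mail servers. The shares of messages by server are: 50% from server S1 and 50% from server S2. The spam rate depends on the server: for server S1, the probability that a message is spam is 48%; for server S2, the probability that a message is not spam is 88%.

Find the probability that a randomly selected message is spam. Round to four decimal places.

0.3000

P(S|S2) = 1 − 0.88 = 0.12.
P(S) = P(S|S1)·P(S1) + P(S|S2)·P(S2)
      = 0.48·0.5 + 0.12·0.5
      = 0.24 + 0.06 = 0.3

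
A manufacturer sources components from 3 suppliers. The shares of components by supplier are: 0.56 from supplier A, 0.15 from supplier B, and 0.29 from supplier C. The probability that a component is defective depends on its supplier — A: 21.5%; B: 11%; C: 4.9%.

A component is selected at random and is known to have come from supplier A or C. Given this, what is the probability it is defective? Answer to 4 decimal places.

Let S = {A, C}.
P(S) = 0.56 + 0.29 = 0.85.
P(D ∩ S) = 0.215·0.56 + 0.049·0.29 = 0.1204 + 0.01421 = 0.13461.
P(D | S) = 0.13461 / 0.85 = 0.158365…

0.1584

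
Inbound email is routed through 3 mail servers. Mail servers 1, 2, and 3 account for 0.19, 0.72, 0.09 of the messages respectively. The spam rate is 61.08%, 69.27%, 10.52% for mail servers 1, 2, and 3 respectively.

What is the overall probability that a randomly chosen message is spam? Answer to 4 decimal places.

P(S) = P(S|1)·P(1) + P(S|2)·P(2) + P(S|3)·P(3)
      = 0.6108·0.19 + 0.6927·0.72 + 0.1052·0.09
      = 0.116052 + 0.498744 + 0.009468 = 0.624264

P(S) ≈ 0.6243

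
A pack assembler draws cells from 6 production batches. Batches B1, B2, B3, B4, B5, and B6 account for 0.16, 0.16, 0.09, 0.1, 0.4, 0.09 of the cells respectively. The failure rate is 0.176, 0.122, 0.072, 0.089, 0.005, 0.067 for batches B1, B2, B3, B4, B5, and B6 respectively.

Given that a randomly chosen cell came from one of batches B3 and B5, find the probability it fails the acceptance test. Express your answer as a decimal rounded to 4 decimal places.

Let S = {B3, B5}.
P(S) = 0.09 + 0.4 = 0.49.
P(F ∩ S) = 0.072·0.09 + 0.005·0.4 = 0.00648 + 0.002 = 0.00848.
P(F | S) = 0.00848 / 0.49 = 0.017306…

0.0173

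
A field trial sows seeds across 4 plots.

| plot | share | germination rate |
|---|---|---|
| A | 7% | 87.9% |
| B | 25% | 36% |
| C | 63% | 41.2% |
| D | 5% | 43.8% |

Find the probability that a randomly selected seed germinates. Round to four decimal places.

P(G) ≈ 0.4330

By the law of total probability,
P(G) = P(G|A)·P(A) + P(G|B)·P(B) + P(G|C)·P(C) + P(G|D)·P(D)
      = 0.879·0.07 + 0.36·0.25 + 0.412·0.63 + 0.438·0.05
      = 0.06153 + 0.09 + 0.25956 + 0.0219 = 0.43299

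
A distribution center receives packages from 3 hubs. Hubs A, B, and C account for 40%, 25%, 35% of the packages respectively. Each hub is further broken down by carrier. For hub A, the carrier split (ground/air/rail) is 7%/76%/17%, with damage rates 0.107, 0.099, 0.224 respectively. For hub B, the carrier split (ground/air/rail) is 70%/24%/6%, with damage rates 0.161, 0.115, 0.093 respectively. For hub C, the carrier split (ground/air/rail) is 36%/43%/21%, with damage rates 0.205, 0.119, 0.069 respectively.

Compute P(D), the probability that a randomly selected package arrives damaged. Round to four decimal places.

P(D|A) = 0.07·0.107 + 0.76·0.099 + 0.17·0.224 = 0.00749 + 0.07524 + 0.03808 = 0.12081
P(D|B) = 0.7·0.161 + 0.24·0.115 + 0.06·0.093 = 0.1127 + 0.0276 + 0.00558 = 0.14588
P(D|C) = 0.36·0.205 + 0.43·0.119 + 0.21·0.069 = 0.0738 + 0.05117 + 0.01449 = 0.13946
By total probability over the outer partition,
P(D) = 0.4·0.12081 + 0.25·0.14588 + 0.35·0.13946
      = 0.048324 + 0.03647 + 0.048811 = 0.133605

0.1336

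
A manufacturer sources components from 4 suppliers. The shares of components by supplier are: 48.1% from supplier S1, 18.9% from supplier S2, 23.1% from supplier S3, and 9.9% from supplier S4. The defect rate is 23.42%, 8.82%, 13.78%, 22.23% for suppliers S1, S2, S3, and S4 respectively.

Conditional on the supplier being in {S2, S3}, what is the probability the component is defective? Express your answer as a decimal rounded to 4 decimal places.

P(D|S) ≈ 0.1155

Let S = {S2, S3}.
P(S) = 0.189 + 0.231 = 0.42.
P(D ∩ S) = 0.0882·0.189 + 0.1378·0.231 = 0.0166698 + 0.0318318 = 0.0485016.
P(D | S) = 0.0485016 / 0.42 = 0.115480…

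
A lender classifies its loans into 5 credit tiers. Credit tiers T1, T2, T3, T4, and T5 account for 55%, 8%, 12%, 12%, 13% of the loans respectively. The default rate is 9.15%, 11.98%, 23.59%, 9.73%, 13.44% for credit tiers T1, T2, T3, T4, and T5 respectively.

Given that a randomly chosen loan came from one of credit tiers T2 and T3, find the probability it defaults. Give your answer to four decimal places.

Let S = {T2, T3}.
P(S) = 0.08 + 0.12 = 0.2.
P(D ∩ S) = 0.1198·0.08 + 0.2359·0.12 = 0.009584 + 0.028308 = 0.037892.
P(D | S) = 0.037892 / 0.2 = 0.189460…

0.1895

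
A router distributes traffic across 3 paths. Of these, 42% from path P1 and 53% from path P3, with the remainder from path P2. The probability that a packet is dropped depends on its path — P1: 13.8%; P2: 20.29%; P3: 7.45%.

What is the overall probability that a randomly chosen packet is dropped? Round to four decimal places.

P(P2) = 1 − (0.42 + 0.53) = 0.05.
P(L) = P(L|P1)·P(P1) + P(L|P2)·P(P2) + P(L|P3)·P(P3)
      = 0.138·0.42 + 0.2029·0.05 + 0.0745·0.53
      = 0.05796 + 0.010145 + 0.039485 = 0.10759

P(L) ≈ 0.1076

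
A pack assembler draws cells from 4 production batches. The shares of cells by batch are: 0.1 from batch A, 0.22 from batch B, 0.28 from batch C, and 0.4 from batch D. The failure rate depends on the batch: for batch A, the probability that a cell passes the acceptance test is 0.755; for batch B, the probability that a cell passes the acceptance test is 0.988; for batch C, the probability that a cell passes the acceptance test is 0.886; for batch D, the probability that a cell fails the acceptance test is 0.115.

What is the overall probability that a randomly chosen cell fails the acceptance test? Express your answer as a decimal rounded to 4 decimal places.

P(F) ≈ 0.1051

P(F|A) = 1 − 0.755 = 0.245.
P(F|B) = 1 − 0.988 = 0.012.
P(F|C) = 1 − 0.886 = 0.114.
P(F) = P(F|A)·P(A) + P(F|B)·P(B) + P(F|C)·P(C) + P(F|D)·P(D)
      = 0.245·0.1 + 0.012·0.22 + 0.114·0.28 + 0.115·0.4
      = 0.0245 + 0.00264 + 0.03192 + 0.046 = 0.10506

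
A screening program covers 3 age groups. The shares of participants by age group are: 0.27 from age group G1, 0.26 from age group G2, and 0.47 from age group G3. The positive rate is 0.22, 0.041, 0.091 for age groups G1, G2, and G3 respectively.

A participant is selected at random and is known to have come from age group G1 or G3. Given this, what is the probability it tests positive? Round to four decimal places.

Let S = {G1, G3}.
P(S) = 0.27 + 0.47 = 0.74.
P(T ∩ S) = 0.22·0.27 + 0.091·0.47 = 0.0594 + 0.04277 = 0.10217.
P(T | S) = 0.10217 / 0.74 = 0.138068…

P(T|S) ≈ 0.1381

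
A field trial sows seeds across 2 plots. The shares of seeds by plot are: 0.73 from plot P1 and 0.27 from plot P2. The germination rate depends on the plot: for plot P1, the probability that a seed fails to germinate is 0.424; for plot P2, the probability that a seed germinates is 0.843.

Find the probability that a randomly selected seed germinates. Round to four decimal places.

0.6481

P(G|P1) = 1 − 0.424 = 0.576.
P(G) = P(G|P1)·P(P1) + P(G|P2)·P(P2)
      = 0.576·0.73 + 0.843·0.27
      = 0.42048 + 0.22761 = 0.64809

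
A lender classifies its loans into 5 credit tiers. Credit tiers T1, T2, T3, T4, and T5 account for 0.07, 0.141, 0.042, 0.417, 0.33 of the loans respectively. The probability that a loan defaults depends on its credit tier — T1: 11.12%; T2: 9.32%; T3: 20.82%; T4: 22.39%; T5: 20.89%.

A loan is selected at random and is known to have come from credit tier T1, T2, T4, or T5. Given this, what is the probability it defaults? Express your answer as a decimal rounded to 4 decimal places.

Let S = {T1, T2, T4, T5}.
P(S) = 0.07 + 0.141 + 0.417 + 0.33 = 0.958.
P(D ∩ S) = 0.1112·0.07 + 0.0932·0.141 + 0.2239·0.417 + 0.2089·0.33 = 0.007784 + 0.0131412 + 0.0933663 + 0.068937 = 0.1832285.
P(D | S) = 0.1832285 / 0.958 = 0.191261…

P(D|S) ≈ 0.1913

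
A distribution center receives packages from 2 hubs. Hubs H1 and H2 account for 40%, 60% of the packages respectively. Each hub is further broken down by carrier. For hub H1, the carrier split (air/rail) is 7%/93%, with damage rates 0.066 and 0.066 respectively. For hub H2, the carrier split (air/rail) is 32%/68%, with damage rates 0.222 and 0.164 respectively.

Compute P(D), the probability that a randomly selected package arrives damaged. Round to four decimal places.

P(D) ≈ 0.1359

P(D|H1) = 0.07·0.066 + 0.93·0.066 = 0.00462 + 0.06138 = 0.066
P(D|H2) = 0.32·0.222 + 0.68·0.164 = 0.07104 + 0.11152 = 0.18256
Then overall,
P(D) = 0.4·0.066 + 0.6·0.18256
      = 0.0264 + 0.109536 = 0.135936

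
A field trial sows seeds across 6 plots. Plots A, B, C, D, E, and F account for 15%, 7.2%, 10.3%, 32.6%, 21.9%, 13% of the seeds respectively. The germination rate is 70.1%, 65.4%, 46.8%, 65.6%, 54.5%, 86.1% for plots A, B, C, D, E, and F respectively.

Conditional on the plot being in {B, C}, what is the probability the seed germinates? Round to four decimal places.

0.5445

Let S = {B, C}.
P(S) = 0.072 + 0.103 = 0.175.
P(G ∩ S) = 0.654·0.072 + 0.468·0.103 = 0.047088 + 0.048204 = 0.095292.
P(G | S) = 0.095292 / 0.175 = 0.544526…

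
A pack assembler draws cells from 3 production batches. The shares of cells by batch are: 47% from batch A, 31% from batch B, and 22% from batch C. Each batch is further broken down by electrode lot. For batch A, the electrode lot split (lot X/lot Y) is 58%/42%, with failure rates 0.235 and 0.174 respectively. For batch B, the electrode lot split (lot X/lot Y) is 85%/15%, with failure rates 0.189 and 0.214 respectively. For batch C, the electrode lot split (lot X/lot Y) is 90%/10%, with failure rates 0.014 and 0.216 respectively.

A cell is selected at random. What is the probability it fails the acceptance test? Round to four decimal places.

P(F|A) = 0.58·0.235 + 0.42·0.174 = 0.1363 + 0.07308 = 0.20938
P(F|B) = 0.85·0.189 + 0.15·0.214 = 0.16065 + 0.0321 = 0.19275
P(F|C) = 0.9·0.014 + 0.1·0.216 = 0.0126 + 0.0216 = 0.0342
Then overall,
P(F) = 0.47·0.20938 + 0.31·0.19275 + 0.22·0.0342
      = 0.0984086 + 0.0597525 + 0.007524 = 0.1656851

P(F) ≈ 0.1657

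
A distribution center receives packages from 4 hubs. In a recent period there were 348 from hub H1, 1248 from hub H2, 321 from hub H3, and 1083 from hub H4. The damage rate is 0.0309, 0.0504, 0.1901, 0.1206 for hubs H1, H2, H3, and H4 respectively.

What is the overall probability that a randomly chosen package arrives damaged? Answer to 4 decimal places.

Total: 348 + 1248 + 321 + 1083 = 3000.
P(H1) = 348/3000 = 0.116. P(H2) = 1248/3000 = 0.416. P(H3) = 321/3000 = 0.107. P(H4) = 1083/3000 = 0.361.
P(D) = P(D|H1)·P(H1) + P(D|H2)·P(H2) + P(D|H3)·P(H3) + P(D|H4)·P(H4)
      = 0.0309·0.116 + 0.0504·0.416 + 0.1901·0.107 + 0.1206·0.361
      = 0.0035844 + 0.0209664 + 0.0203407 + 0.0435366 = 0.0884281

P(D) ≈ 0.0884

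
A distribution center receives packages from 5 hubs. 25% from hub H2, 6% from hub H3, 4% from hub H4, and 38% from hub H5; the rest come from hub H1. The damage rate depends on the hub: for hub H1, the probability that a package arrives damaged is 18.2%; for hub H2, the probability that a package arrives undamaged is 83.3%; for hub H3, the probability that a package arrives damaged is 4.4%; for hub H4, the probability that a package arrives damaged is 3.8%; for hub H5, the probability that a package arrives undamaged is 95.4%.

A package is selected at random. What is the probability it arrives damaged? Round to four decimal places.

P(H1) = 1 − (0.25 + 0.06 + 0.04 + 0.38) = 0.27.
P(D|H2) = 1 − 0.833 = 0.167.
P(D|H5) = 1 − 0.954 = 0.046.
By the law of total probability,
P(D) = P(D|H1)·P(H1) + P(D|H2)·P(H2) + P(D|H3)·P(H3) + P(D|H4)·P(H4) + P(D|H5)·P(H5)
      = 0.182·0.27 + 0.167·0.25 + 0.044·0.06 + 0.038·0.04 + 0.046·0.38
      = 0.04914 + 0.04175 + 0.00264 + 0.00152 + 0.01748 = 0.11253

P(D) ≈ 0.1125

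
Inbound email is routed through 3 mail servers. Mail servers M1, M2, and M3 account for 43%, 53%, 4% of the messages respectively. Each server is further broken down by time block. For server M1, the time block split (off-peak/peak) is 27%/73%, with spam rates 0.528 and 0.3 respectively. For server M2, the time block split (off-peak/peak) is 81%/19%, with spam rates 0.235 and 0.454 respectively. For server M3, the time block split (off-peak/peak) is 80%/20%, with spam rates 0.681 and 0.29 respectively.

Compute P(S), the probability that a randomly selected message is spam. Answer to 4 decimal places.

P(S) ≈ 0.3262

P(S|M1) = 0.27·0.528 + 0.73·0.3 = 0.14256 + 0.219 = 0.36156
P(S|M2) = 0.81·0.235 + 0.19·0.454 = 0.19035 + 0.08626 = 0.27661
P(S|M3) = 0.8·0.681 + 0.2·0.29 = 0.5448 + 0.058 = 0.6028
Then overall,
P(S) = 0.43·0.36156 + 0.53·0.27661 + 0.04·0.6028
      = 0.1554708 + 0.1466033 + 0.024112 = 0.3261861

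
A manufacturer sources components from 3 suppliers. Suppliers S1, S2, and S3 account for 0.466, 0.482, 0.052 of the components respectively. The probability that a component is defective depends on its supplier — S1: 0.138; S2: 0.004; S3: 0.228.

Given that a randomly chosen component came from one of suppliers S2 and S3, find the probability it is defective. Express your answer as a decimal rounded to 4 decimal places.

Let S = {S2, S3}.
P(S) = 0.482 + 0.052 = 0.534.
P(D ∩ S) = 0.004·0.482 + 0.228·0.052 = 0.001928 + 0.011856 = 0.013784.
P(D | S) = 0.013784 / 0.534 = 0.025813…

P(D|S) ≈ 0.0258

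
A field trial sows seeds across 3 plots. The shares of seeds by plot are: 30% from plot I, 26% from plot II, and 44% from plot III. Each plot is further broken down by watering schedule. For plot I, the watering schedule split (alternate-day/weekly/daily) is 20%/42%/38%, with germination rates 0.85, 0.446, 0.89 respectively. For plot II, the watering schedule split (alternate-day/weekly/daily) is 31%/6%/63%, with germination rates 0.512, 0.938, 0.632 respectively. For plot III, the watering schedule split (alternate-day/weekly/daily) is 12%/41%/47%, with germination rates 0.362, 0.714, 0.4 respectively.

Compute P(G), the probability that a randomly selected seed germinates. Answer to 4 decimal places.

P(G|I) = 0.2·0.85 + 0.42·0.446 + 0.38·0.89 = 0.17 + 0.18732 + 0.3382 = 0.69552
P(G|II) = 0.31·0.512 + 0.06·0.938 + 0.63·0.632 = 0.15872 + 0.05628 + 0.39816 = 0.61316
P(G|III) = 0.12·0.362 + 0.41·0.714 + 0.47·0.4 = 0.04344 + 0.29274 + 0.188 = 0.52418
By total probability over the outer partition,
P(G) = 0.3·0.69552 + 0.26·0.61316 + 0.44·0.52418
      = 0.208656 + 0.1594216 + 0.2306392 = 0.5987168

0.5987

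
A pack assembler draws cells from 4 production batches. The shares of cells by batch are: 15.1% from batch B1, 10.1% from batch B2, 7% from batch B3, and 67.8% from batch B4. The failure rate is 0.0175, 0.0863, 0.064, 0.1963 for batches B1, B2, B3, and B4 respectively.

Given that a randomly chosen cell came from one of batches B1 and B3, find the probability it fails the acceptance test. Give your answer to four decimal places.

Let S = {B1, B3}.
P(S) = 0.151 + 0.07 = 0.221.
P(F ∩ S) = 0.0175·0.151 + 0.064·0.07 = 0.0026425 + 0.00448 = 0.0071225.
P(F | S) = 0.0071225 / 0.221 = 0.032229…

P(F|S) ≈ 0.0322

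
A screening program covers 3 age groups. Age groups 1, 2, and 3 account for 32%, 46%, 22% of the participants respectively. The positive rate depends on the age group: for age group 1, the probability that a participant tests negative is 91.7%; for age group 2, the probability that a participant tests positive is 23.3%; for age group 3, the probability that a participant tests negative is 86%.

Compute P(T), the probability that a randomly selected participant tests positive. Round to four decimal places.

P(T) ≈ 0.1645

P(T|1) = 1 − 0.917 = 0.083.
P(T|3) = 1 − 0.86 = 0.14.
P(T) = P(T|1)·P(1) + P(T|2)·P(2) + P(T|3)·P(3)
      = 0.083·0.32 + 0.233·0.46 + 0.14·0.22
      = 0.02656 + 0.10718 + 0.0308 = 0.16454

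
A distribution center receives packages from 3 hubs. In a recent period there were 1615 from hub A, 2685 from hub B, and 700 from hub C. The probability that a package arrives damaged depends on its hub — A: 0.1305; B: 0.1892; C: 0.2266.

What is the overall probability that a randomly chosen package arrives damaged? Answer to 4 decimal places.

0.1755

Total: 1615 + 2685 + 700 = 5000.
P(A) = 1615/5000 = 0.323. P(B) = 2685/5000 = 0.537. P(C) = 700/5000 = 0.14.
By the law of total probability,
P(D) = P(D|A)·P(A) + P(D|B)·P(B) + P(D|C)·P(C)
      = 0.1305·0.323 + 0.1892·0.537 + 0.2266·0.14
      = 0.0421515 + 0.1016004 + 0.031724 = 0.1754759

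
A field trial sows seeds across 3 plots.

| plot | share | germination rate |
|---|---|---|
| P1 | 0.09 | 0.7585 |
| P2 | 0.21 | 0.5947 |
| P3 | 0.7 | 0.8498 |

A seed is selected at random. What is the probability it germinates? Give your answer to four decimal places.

Summing over the partition,
P(G) = P(G|P1)·P(P1) + P(G|P2)·P(P2) + P(G|P3)·P(P3)
      = 0.7585·0.09 + 0.5947·0.21 + 0.8498·0.7
      = 0.068265 + 0.124887 + 0.59486 = 0.788012

0.7880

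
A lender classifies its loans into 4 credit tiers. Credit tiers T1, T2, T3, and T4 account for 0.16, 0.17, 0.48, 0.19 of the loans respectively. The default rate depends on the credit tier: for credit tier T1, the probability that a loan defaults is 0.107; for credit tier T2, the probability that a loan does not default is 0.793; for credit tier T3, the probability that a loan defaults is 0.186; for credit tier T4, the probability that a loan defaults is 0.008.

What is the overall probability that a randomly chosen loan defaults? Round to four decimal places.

0.1431

P(D|T2) = 1 − 0.793 = 0.207.
P(D) = P(D|T1)·P(T1) + P(D|T2)·P(T2) + P(D|T3)·P(T3) + P(D|T4)·P(T4)
      = 0.107·0.16 + 0.207·0.17 + 0.186·0.48 + 0.008·0.19
      = 0.01712 + 0.03519 + 0.08928 + 0.00152 = 0.14311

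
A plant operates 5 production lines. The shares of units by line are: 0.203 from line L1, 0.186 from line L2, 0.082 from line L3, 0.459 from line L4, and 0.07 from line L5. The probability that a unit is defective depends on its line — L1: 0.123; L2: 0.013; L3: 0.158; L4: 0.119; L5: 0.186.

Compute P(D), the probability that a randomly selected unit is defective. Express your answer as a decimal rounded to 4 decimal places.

P(D) ≈ 0.1080

Summing over the partition,
P(D) = P(D|L1)·P(L1) + P(D|L2)·P(L2) + P(D|L3)·P(L3) + P(D|L4)·P(L4) + P(D|L5)·P(L5)
      = 0.123·0.203 + 0.013·0.186 + 0.158·0.082 + 0.119·0.459 + 0.186·0.07
      = 0.024969 + 0.002418 + 0.012956 + 0.054621 + 0.01302 = 0.107984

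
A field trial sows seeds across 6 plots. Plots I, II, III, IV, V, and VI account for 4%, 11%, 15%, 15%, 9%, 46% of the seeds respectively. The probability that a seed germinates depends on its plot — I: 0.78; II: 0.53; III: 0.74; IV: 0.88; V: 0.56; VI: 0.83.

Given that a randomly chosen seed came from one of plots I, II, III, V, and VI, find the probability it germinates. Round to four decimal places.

Let S = {I, II, III, V, VI}.
P(S) = 0.04 + 0.11 + 0.15 + 0.09 + 0.46 = 0.85.
P(G ∩ S) = 0.78·0.04 + 0.53·0.11 + 0.74·0.15 + 0.56·0.09 + 0.83·0.46 = 0.0312 + 0.0583 + 0.111 + 0.0504 + 0.3818 = 0.6327.
P(G | S) = 0.6327 / 0.85 = 0.744353…

0.7444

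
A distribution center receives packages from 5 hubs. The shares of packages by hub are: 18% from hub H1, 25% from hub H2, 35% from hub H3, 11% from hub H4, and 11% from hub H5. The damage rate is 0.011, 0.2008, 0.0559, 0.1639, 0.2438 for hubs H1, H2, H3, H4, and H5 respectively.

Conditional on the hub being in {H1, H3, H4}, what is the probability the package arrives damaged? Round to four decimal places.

Let S = {H1, H3, H4}.
P(S) = 0.18 + 0.35 + 0.11 = 0.64.
P(D ∩ S) = 0.011·0.18 + 0.0559·0.35 + 0.1639·0.11 = 0.00198 + 0.019565 + 0.018029 = 0.039574.
P(D | S) = 0.039574 / 0.64 = 0.061834…

0.0618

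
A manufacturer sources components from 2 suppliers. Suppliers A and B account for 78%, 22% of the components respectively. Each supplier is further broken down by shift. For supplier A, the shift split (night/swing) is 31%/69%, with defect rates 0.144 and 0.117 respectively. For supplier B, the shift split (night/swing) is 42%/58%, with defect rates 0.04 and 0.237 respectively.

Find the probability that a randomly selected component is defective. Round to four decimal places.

P(D|A) = 0.31·0.144 + 0.69·0.117 = 0.04464 + 0.08073 = 0.12537
P(D|B) = 0.42·0.04 + 0.58·0.237 = 0.0168 + 0.13746 = 0.15426
Then overall,
P(D) = 0.78·0.12537 + 0.22·0.15426
      = 0.0977886 + 0.0339372 = 0.1317258

0.1317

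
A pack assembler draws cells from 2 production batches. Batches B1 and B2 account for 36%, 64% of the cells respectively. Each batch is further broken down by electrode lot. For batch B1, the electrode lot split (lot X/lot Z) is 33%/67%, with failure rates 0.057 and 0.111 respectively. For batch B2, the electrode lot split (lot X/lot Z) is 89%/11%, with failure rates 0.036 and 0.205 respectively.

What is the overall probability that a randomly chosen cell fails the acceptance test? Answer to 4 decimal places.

P(F) ≈ 0.0685

P(F|B1) = 0.33·0.057 + 0.67·0.111 = 0.01881 + 0.07437 = 0.09318
P(F|B2) = 0.89·0.036 + 0.11·0.205 = 0.03204 + 0.02255 = 0.05459
Then overall,
P(F) = 0.36·0.09318 + 0.64·0.05459
      = 0.0335448 + 0.0349376 = 0.0684824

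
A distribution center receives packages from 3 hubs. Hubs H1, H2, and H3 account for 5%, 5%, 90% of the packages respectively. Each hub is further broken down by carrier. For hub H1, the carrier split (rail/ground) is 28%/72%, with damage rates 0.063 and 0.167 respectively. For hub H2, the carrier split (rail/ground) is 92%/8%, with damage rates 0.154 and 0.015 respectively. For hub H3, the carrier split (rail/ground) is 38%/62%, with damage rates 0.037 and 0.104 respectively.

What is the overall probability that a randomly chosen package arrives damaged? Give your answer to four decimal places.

P(D) ≈ 0.0847

P(D|H1) = 0.28·0.063 + 0.72·0.167 = 0.01764 + 0.12024 = 0.13788
P(D|H2) = 0.92·0.154 + 0.08·0.015 = 0.14168 + 0.0012 = 0.14288
P(D|H3) = 0.38·0.037 + 0.62·0.104 = 0.01406 + 0.06448 = 0.07854
By total probability over the outer partition,
P(D) = 0.05·0.13788 + 0.05·0.14288 + 0.9·0.07854
      = 0.006894 + 0.007144 + 0.070686 = 0.084724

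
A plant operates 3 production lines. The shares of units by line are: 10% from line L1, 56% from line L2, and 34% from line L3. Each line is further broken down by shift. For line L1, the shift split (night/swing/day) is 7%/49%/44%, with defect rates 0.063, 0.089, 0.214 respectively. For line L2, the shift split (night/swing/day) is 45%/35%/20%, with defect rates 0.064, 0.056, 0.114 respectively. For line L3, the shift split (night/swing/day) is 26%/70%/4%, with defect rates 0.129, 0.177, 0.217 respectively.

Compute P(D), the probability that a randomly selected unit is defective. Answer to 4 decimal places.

P(D|L1) = 0.07·0.063 + 0.49·0.089 + 0.44·0.214 = 0.00441 + 0.04361 + 0.09416 = 0.14218
P(D|L2) = 0.45·0.064 + 0.35·0.056 + 0.2·0.114 = 0.0288 + 0.0196 + 0.0228 = 0.0712
P(D|L3) = 0.26·0.129 + 0.7·0.177 + 0.04·0.217 = 0.03354 + 0.1239 + 0.00868 = 0.16612
Then overall,
P(D) = 0.1·0.14218 + 0.56·0.0712 + 0.34·0.16612
      = 0.014218 + 0.039872 + 0.0564808 = 0.1105708

0.1106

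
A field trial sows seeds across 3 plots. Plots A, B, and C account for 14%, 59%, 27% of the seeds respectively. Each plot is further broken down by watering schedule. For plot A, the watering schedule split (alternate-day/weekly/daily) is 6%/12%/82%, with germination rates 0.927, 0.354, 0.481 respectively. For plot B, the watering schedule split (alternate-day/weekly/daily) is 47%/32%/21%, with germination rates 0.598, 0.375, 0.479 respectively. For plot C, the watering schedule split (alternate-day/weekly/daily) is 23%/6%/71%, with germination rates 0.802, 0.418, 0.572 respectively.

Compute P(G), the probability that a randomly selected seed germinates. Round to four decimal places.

0.5312

P(G|A) = 0.06·0.927 + 0.12·0.354 + 0.82·0.481 = 0.05562 + 0.04248 + 0.39442 = 0.49252
P(G|B) = 0.47·0.598 + 0.32·0.375 + 0.21·0.479 = 0.28106 + 0.12 + 0.10059 = 0.50165
P(G|C) = 0.23·0.802 + 0.06·0.418 + 0.71·0.572 = 0.18446 + 0.02508 + 0.40612 = 0.61566
Then overall,
P(G) = 0.14·0.49252 + 0.59·0.50165 + 0.27·0.61566
      = 0.0689528 + 0.2959735 + 0.1662282 = 0.5311545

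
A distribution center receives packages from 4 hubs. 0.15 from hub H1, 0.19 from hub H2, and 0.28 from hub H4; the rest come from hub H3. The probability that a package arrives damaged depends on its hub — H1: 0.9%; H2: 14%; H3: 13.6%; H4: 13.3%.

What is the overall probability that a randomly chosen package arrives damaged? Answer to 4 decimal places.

0.1169

P(H3) = 1 − (0.15 + 0.19 + 0.28) = 0.38.
Using total probability over the partition,
P(D) = P(D|H1)·P(H1) + P(D|H2)·P(H2) + P(D|H3)·P(H3) + P(D|H4)·P(H4)
      = 0.009·0.15 + 0.14·0.19 + 0.136·0.38 + 0.133·0.28
      = 0.00135 + 0.0266 + 0.05168 + 0.03724 = 0.11687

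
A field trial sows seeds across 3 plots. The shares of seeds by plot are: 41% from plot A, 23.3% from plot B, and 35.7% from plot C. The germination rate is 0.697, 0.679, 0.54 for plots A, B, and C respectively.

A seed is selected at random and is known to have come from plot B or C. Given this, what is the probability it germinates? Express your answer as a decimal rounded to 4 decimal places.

Let S = {B, C}.
P(S) = 0.233 + 0.357 = 0.59.
P(G ∩ S) = 0.679·0.233 + 0.54·0.357 = 0.158207 + 0.19278 = 0.350987.
P(G | S) = 0.350987 / 0.59 = 0.594893…

0.5949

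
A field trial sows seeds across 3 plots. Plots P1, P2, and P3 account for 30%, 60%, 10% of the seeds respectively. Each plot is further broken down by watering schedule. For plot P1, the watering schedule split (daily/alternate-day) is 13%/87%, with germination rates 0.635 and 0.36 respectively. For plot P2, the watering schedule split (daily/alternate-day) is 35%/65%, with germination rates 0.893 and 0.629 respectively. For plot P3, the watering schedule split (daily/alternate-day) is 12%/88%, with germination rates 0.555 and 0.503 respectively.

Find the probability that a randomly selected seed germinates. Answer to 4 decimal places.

P(G|P1) = 0.13·0.635 + 0.87·0.36 = 0.08255 + 0.3132 = 0.39575
P(G|P2) = 0.35·0.893 + 0.65·0.629 = 0.31255 + 0.40885 = 0.7214
P(G|P3) = 0.12·0.555 + 0.88·0.503 = 0.0666 + 0.44264 = 0.50924
By total probability over the outer partition,
P(G) = 0.3·0.39575 + 0.6·0.7214 + 0.1·0.50924
      = 0.118725 + 0.43284 + 0.050924 = 0.602489

P(G) ≈ 0.6025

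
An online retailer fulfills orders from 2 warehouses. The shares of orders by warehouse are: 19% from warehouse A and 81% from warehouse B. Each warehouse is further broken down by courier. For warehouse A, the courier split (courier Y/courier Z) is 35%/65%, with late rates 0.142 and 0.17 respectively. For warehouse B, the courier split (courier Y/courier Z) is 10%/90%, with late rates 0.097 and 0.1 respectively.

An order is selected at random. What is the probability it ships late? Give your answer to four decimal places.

P(L|A) = 0.35·0.142 + 0.65·0.17 = 0.0497 + 0.1105 = 0.1602
P(L|B) = 0.1·0.097 + 0.9·0.1 = 0.0097 + 0.09 = 0.0997
By total probability over the outer partition,
P(L) = 0.19·0.1602 + 0.81·0.0997
      = 0.030438 + 0.080757 = 0.111195

P(L) ≈ 0.1112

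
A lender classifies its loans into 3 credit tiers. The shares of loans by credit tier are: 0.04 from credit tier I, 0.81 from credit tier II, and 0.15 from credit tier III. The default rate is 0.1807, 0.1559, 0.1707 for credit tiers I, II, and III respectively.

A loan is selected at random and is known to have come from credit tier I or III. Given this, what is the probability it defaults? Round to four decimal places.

Let S = {I, III}.
P(S) = 0.04 + 0.15 = 0.19.
P(D ∩ S) = 0.1807·0.04 + 0.1707·0.15 = 0.007228 + 0.025605 = 0.032833.
P(D | S) = 0.032833 / 0.19 = 0.172805…

0.1728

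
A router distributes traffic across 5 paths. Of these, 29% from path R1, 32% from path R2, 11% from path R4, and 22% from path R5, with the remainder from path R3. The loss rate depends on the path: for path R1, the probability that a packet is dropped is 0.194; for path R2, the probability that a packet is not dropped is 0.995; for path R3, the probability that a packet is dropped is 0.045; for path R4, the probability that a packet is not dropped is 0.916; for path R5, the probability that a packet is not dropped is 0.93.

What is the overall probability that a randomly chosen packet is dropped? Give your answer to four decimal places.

P(L) ≈ 0.0852

P(R3) = 1 − (0.29 + 0.32 + 0.11 + 0.22) = 0.06.
P(L|R2) = 1 − 0.995 = 0.005.
P(L|R4) = 1 − 0.916 = 0.084.
P(L|R5) = 1 − 0.93 = 0.07.
Summing over the partition,
P(L) = P(L|R1)·P(R1) + P(L|R2)·P(R2) + P(L|R3)·P(R3) + P(L|R4)·P(R4) + P(L|R5)·P(R5)
      = 0.194·0.29 + 0.005·0.32 + 0.045·0.06 + 0.084·0.11 + 0.07·0.22
      = 0.05626 + 0.0016 + 0.0027 + 0.00924 + 0.0154 = 0.0852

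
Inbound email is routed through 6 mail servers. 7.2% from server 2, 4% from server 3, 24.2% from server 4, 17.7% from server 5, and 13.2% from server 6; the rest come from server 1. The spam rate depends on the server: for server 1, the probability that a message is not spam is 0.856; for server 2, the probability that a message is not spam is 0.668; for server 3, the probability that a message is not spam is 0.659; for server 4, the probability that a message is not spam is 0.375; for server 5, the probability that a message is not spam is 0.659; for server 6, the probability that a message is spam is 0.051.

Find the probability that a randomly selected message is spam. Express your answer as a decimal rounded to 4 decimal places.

P(1) = 1 − (0.072 + 0.04 + 0.242 + 0.177 + 0.132) = 0.337.
P(S|1) = 1 − 0.856 = 0.144.
P(S|2) = 1 − 0.668 = 0.332.
P(S|3) = 1 − 0.659 = 0.341.
P(S|4) = 1 − 0.375 = 0.625.
P(S|5) = 1 − 0.659 = 0.341.
P(S) = P(S|1)·P(1) + P(S|2)·P(2) + P(S|3)·P(3) + P(S|4)·P(4) + P(S|5)·P(5) + P(S|6)·P(6)
      = 0.144·0.337 + 0.332·0.072 + 0.341·0.04 + 0.625·0.242 + 0.341·0.177 + 0.051·0.132
      = 0.048528 + 0.023904 + 0.01364 + 0.15125 + 0.060357 + 0.006732 = 0.304411

P(S) ≈ 0.3044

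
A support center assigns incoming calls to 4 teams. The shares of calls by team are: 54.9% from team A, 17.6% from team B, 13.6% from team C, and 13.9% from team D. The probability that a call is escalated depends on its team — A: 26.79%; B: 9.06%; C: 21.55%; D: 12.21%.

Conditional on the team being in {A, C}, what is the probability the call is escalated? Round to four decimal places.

Let S = {A, C}.
P(S) = 0.549 + 0.136 = 0.685.
P(E ∩ S) = 0.2679·0.549 + 0.2155·0.136 = 0.1470771 + 0.029308 = 0.1763851.
P(E | S) = 0.1763851 / 0.685 = 0.257496…

P(E|S) ≈ 0.2575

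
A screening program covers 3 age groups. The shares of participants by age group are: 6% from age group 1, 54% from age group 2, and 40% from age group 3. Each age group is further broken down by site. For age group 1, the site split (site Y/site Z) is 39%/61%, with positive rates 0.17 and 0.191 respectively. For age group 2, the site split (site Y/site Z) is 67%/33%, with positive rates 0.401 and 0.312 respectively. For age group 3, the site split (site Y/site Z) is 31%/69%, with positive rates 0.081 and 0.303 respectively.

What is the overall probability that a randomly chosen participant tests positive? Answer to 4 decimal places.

P(T|1) = 0.39·0.17 + 0.61·0.191 = 0.0663 + 0.11651 = 0.18281
P(T|2) = 0.67·0.401 + 0.33·0.312 = 0.26867 + 0.10296 = 0.37163
P(T|3) = 0.31·0.081 + 0.69·0.303 = 0.02511 + 0.20907 = 0.23418
By total probability over the outer partition,
P(T) = 0.06·0.18281 + 0.54·0.37163 + 0.4·0.23418
      = 0.0109686 + 0.2006802 + 0.093672 = 0.3053208

0.3053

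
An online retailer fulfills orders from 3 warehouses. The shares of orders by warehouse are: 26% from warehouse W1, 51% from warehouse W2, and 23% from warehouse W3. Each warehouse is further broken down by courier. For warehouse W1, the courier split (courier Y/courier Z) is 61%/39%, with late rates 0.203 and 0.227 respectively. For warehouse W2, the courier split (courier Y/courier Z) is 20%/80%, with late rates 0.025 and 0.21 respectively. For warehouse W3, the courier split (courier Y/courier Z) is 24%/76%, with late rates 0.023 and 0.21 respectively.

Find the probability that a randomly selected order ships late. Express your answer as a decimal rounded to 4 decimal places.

P(L|W1) = 0.61·0.203 + 0.39·0.227 = 0.12383 + 0.08853 = 0.21236
P(L|W2) = 0.2·0.025 + 0.8·0.21 = 0.005 + 0.168 = 0.173
P(L|W3) = 0.24·0.023 + 0.76·0.21 = 0.00552 + 0.1596 = 0.16512
By total probability over the outer partition,
P(L) = 0.26·0.21236 + 0.51·0.173 + 0.23·0.16512
      = 0.0552136 + 0.08823 + 0.0379776 = 0.1814212

0.1814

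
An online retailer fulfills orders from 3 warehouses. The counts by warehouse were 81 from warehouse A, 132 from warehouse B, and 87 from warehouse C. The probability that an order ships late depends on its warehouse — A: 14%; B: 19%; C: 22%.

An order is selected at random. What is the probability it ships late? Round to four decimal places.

0.1852

Total: 81 + 132 + 87 = 300.
P(A) = 81/300 = 0.27. P(B) = 132/300 = 0.44. P(C) = 87/300 = 0.29.
Using total probability over the partition,
P(L) = P(L|A)·P(A) + P(L|B)·P(B) + P(L|C)·P(C)
      = 0.14·0.27 + 0.19·0.44 + 0.22·0.29
      = 0.0378 + 0.0836 + 0.0638 = 0.1852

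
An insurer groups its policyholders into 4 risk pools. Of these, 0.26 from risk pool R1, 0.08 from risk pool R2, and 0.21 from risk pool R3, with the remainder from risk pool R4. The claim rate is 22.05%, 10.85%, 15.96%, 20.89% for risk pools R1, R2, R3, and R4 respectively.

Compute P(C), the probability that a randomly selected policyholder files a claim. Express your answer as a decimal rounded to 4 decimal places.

0.1935

P(R4) = 1 − (0.26 + 0.08 + 0.21) = 0.45.
Using total probability over the partition,
P(C) = P(C|R1)·P(R1) + P(C|R2)·P(R2) + P(C|R3)·P(R3) + P(C|R4)·P(R4)
      = 0.2205·0.26 + 0.1085·0.08 + 0.1596·0.21 + 0.2089·0.45
      = 0.05733 + 0.00868 + 0.033516 + 0.094005 = 0.193531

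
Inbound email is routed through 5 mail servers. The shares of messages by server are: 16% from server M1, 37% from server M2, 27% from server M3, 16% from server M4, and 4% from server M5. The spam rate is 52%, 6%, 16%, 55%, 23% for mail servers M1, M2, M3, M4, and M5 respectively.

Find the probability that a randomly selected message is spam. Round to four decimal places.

P(S) ≈ 0.2458

P(S) = P(S|M1)·P(M1) + P(S|M2)·P(M2) + P(S|M3)·P(M3) + P(S|M4)·P(M4) + P(S|M5)·P(M5)
      = 0.52·0.16 + 0.06·0.37 + 0.16·0.27 + 0.55·0.16 + 0.23·0.04
      = 0.0832 + 0.0222 + 0.0432 + 0.088 + 0.0092 = 0.2458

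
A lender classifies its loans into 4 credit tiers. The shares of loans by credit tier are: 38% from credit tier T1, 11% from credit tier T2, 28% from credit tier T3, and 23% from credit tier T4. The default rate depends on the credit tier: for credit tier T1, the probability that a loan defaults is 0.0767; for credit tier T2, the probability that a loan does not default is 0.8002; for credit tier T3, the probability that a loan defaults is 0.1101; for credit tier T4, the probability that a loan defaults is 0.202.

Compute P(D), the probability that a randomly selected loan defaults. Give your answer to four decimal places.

P(D|T2) = 1 − 0.8002 = 0.1998.
P(D) = P(D|T1)·P(T1) + P(D|T2)·P(T2) + P(D|T3)·P(T3) + P(D|T4)·P(T4)
      = 0.0767·0.38 + 0.1998·0.11 + 0.1101·0.28 + 0.202·0.23
      = 0.029146 + 0.021978 + 0.030828 + 0.04646 = 0.128412

0.1284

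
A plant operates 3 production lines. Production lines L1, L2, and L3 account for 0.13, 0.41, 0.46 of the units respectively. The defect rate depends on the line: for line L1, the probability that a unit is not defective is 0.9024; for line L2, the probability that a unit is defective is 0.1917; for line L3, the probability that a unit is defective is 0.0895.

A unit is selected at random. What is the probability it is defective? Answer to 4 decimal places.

0.1325

P(D|L1) = 1 − 0.9024 = 0.0976.
P(D) = P(D|L1)·P(L1) + P(D|L2)·P(L2) + P(D|L3)·P(L3)
      = 0.0976·0.13 + 0.1917·0.41 + 0.0895·0.46
      = 0.012688 + 0.078597 + 0.04117 = 0.132455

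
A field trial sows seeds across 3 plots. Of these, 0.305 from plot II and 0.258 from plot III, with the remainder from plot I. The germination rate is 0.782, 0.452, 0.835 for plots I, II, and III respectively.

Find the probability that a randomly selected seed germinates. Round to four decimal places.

P(I) = 1 − (0.305 + 0.258) = 0.437.
P(G) = P(G|I)·P(I) + P(G|II)·P(II) + P(G|III)·P(III)
      = 0.782·0.437 + 0.452·0.305 + 0.835·0.258
      = 0.341734 + 0.13786 + 0.21543 = 0.695024

P(G) ≈ 0.6950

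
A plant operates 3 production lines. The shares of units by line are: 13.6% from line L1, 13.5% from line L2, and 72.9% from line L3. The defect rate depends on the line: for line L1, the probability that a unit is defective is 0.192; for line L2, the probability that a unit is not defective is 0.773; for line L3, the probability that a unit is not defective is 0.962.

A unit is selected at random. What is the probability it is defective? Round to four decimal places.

P(D|L2) = 1 − 0.773 = 0.227.
P(D|L3) = 1 − 0.962 = 0.038.
P(D) = P(D|L1)·P(L1) + P(D|L2)·P(L2) + P(D|L3)·P(L3)
      = 0.192·0.136 + 0.227·0.135 + 0.038·0.729
      = 0.026112 + 0.030645 + 0.027702 = 0.084459

0.0845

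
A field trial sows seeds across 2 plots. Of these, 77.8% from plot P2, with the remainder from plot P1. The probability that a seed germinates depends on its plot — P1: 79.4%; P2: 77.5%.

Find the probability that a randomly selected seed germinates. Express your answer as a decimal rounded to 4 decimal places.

0.7792

P(P1) = 1 − (0.778) = 0.222.
P(G) = P(G|P1)·P(P1) + P(G|P2)·P(P2)
      = 0.794·0.222 + 0.775·0.778
      = 0.176268 + 0.60295 = 0.779218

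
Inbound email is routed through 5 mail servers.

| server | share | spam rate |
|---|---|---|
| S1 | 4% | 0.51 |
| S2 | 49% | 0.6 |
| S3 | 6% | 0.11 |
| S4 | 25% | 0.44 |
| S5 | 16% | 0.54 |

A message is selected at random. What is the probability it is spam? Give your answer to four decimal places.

P(S) ≈ 0.5174

Summing over the partition,
P(S) = P(S|S1)·P(S1) + P(S|S2)·P(S2) + P(S|S3)·P(S3) + P(S|S4)·P(S4) + P(S|S5)·P(S5)
      = 0.51·0.04 + 0.6·0.49 + 0.11·0.06 + 0.44·0.25 + 0.54·0.16
      = 0.0204 + 0.294 + 0.0066 + 0.11 + 0.0864 = 0.5174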